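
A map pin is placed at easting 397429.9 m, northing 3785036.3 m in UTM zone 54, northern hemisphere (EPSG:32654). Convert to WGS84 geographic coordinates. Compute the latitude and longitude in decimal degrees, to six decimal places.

Zone 54N: λ₀ = 141°, k₀ = 0.9996, false easting 500000 m.
Meridian distance M = (N − FN)/k₀ = 3786550.9 m.
Inverse transverse Mercator on WGS84 gives φ = 34.20130027°, λ = 139.88669985°.

lat 34.201300°, lon 139.886700°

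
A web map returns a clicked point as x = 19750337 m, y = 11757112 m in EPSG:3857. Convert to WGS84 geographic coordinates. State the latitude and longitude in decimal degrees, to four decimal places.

R = 6378137 m. λ = x/R = 177.42029594°.
φ = 2·arctan(exp(y/R)) − 90° = 2·arctan(6.31764) − 90° = 72.01089902°.

lat 72.0109°, lon 177.4203°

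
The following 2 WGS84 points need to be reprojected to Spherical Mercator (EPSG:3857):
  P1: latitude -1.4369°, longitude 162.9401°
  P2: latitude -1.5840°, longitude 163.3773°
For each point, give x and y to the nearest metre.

P1: x 18138409 m, y -159972 m; P2: x 18187078 m, y -176353 m

Web Mercator: x = R·λ, y = R·ln tan(π/4+φ/2), R = 6378137 m.
P1 (-1.4369°, 162.9401°) → (18138408.962, -159971.746) m.
P2 (-1.5840°, 163.3773°) → (18187077.843, -176352.539) m.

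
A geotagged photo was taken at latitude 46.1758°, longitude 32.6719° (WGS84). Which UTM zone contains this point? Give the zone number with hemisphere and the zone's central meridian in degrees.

UTM zone = ⌊(λ + 180)/6⌋ + 1; 32.6719° ∈ [30°, 36°) → zone 36.
Hemisphere: N (φ ≥ 0).
Central meridian λ₀ = 6×36 − 183 = 33°.

Zone 36N, central meridian 33°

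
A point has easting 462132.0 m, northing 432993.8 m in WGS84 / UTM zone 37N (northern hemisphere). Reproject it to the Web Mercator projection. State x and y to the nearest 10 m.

x 4303490 m, y 436410 m

Unproject from UTM 37N (λ₀ = 39°) → φ = 3.91729983°, λ = 38.65890025°.
Web Mercator (R = 6378137 m): x = 4303489.091 m, y = 436411.951 m.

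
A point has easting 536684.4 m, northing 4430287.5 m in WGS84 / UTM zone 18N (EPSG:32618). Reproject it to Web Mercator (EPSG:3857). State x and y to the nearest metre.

x -8301106 m, y 4869140 m

Unproject from UTM 18N (λ₀ = -75°) → φ = 40.02199988°, λ = -74.57010019°.
Web Mercator (R = 6378137 m): x = -8301105.581 m, y = 4869139.758 m.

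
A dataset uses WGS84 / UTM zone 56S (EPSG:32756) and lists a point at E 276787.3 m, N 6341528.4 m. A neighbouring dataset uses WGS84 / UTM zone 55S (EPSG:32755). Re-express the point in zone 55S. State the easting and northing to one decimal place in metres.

UTM 56S → geographic: φ = -33.04189982°, λ = 150.60970020°.
UTM 55S (λ₀ = 147°) forward: E = 837134.755 m, N = 6338272.821 m.

E 837134.8 m, N 6338272.8 m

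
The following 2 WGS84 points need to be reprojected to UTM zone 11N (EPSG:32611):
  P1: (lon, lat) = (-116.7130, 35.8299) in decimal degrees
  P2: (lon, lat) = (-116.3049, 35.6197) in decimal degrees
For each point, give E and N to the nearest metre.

P1: E 525922 m, N 3965120 m; P2: E 562948 m, N 3941991 m

UTM zone 11N: λ₀ = -117°, k₀ = 0.9996.
P1 (35.8299°, -116.7130°) → (525922.096, 3965120.150) m.
P2 (35.6197°, -116.3049°) → (562947.612, 3941991.350) m.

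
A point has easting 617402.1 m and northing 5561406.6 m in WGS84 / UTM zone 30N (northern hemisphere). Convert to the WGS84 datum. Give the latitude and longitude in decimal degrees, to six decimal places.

lat 50.193200°, lon -1.355199°

Zone 30N: λ₀ = -3°, k₀ = 0.9996, false easting 500000 m.
Meridian distance M = (N − FN)/k₀ = 5563632.1 m.
Inverse transverse Mercator on WGS84 gives φ = 50.19319979°, λ = -1.35519936°.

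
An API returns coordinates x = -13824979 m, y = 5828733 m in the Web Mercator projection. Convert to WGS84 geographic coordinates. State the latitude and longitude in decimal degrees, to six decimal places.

R = 6378137 m. λ = x/R = -124.19189938°.
φ = 2·arctan(exp(y/R)) − 90° = 2·arctan(2.49393) − 90° = 46.30110187°.

lat 46.301102°, lon -124.191899°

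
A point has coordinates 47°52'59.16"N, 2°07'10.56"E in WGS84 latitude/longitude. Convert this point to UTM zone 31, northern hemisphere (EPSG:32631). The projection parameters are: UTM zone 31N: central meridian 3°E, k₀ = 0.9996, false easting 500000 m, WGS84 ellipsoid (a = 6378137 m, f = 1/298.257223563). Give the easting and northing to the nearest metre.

Zone 31 central meridian λ₀ = 6×31 − 183 = 3°; Δλ = -0.8804°.
Transverse Mercator on WGS84 with k₀ = 0.9996 gives E = 434178.146 m, N = 5303682.543 m.

E 434178 m, N 5303683 m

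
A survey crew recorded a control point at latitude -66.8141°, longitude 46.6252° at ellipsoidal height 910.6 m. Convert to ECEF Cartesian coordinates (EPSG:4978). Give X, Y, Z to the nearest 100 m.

WGS84: a = 6378137 m, e² = 0.006694380; N(φ) = a/√(1−e²sin²φ) = 6396253.405 m.
X = (N+h)·cosφ·cosλ = 1729737.498 m; Y = (N+h)·cosφ·sinλ = 1830758.382 m; Z = (N(1−e²)+h)·sinφ = -5841118.946 m.

X 1729700 m, Y 1830800 m, Z -5841100 m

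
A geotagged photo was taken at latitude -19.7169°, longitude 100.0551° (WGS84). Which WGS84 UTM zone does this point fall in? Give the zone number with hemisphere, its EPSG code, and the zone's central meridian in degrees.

UTM zone = ⌊(λ + 180)/6⌋ + 1; 100.0551° ∈ [96°, 102°) → zone 47.
Hemisphere: S (φ < 0).
Central meridian λ₀ = 6×47 − 183 = 99°.
EPSG code: 32747.

Zone 47S (EPSG:32747), central meridian 99°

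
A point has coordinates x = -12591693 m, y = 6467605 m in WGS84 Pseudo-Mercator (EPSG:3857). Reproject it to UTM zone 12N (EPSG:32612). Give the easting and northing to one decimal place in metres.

Web Mercator inverse (R = 6378137 m) → φ = 50.12300238°, λ = -113.11310275°.
UTM 12N forward: E = 348952.893 m, N = 5554444.803 m.

E 348952.9 m, N 5554444.8 m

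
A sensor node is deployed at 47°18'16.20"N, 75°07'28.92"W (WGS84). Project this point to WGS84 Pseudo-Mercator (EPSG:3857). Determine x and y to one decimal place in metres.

x -8362843.3 m, y 5991918.6 m

Web Mercator is spherical with R = a = 6378137 m.
x = R·λ = 6378137 × -1.311173365 = -8362843.349997 m.
y = R·ln tan(π/4 + φ/2) = 6378137 × 0.939446523 = 5991918.628 m.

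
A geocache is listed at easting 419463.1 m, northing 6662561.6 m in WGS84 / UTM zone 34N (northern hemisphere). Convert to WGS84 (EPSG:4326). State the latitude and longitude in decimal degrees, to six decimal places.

lat 60.092200°, lon 19.552001°

Zone 34N: λ₀ = 21°, k₀ = 0.9996, false easting 500000 m.
Meridian distance M = (N − FN)/k₀ = 6665227.7 m.
Inverse transverse Mercator on WGS84 gives φ = 60.09220009°, λ = 19.55200065°.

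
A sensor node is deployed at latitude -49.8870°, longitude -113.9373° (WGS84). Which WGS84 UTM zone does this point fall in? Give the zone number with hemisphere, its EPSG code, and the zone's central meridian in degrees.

Zone 12S (EPSG:32712), central meridian -111°

UTM zone = ⌊(λ + 180)/6⌋ + 1; -113.9373° ∈ [-114°, -108°) → zone 12.
Hemisphere: S (φ < 0).
Central meridian λ₀ = 6×12 − 183 = -111°.
EPSG code: 32712.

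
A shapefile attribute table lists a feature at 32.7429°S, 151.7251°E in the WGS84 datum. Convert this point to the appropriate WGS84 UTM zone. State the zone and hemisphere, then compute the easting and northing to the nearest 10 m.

Longitude 151.7251° lies in the 6° band [150°, 156°), giving zone 56; latitude is south of the equator, so 56S.
Zone 56 central meridian λ₀ = 6×56 − 183 = 153°; Δλ = -1.2749°.
Transverse Mercator on WGS84 with k₀ = 0.9996 gives E = 380555.819 m, N = 6376495.771 m.

Zone 56S: E 380560 m, N 6376500 m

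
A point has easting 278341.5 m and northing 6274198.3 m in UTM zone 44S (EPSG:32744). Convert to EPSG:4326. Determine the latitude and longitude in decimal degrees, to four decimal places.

Zone 44S: λ₀ = 81°, k₀ = 0.9996, false easting 500000 m, false northing 10000000 m.
Meridian distance M = (N − FN)/k₀ = -3727292.6 m.
Inverse transverse Mercator on WGS84 gives φ = -33.64900028°, λ = 78.60980020°.

lat -33.6490°, lon 78.6098°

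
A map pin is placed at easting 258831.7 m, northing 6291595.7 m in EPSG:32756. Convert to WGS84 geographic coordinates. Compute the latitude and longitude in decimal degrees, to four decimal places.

Zone 56S: λ₀ = 153°, k₀ = 0.9996, false easting 500000 m, false northing 10000000 m.
Meridian distance M = (N − FN)/k₀ = -3709888.3 m.
Inverse transverse Mercator on WGS84 gives φ = -33.48800043°, λ = 150.40430050°.

lat -33.4880°, lon 150.4043°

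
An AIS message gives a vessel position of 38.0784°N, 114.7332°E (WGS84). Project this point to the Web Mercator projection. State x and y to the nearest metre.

x 12772041 m, y 4590507 m

Web Mercator is spherical with R = a = 6378137 m.
x = R·λ = 6378137 × 2.002472101 = 12772041.401 m.
y = R·ln tan(π/4 + φ/2) = 6378137 × 0.719725373 = 4590507.031 m.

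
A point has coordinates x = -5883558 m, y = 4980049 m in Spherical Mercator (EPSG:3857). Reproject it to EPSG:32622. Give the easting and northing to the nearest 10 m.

E 343650 m, N 4516070 m

Web Mercator inverse (R = 6378137 m) → φ = 40.78070287°, λ = -52.85290076°.
UTM 22N forward: E = 343648.807 m, N = 4516065.068 m.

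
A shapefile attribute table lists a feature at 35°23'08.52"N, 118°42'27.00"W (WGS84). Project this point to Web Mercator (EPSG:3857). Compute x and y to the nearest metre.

x -13214458 m, y 4216421 m

Web Mercator is spherical with R = a = 6378137 m.
x = R·λ = 6378137 × -2.071836722 = -13214458.453 m.
y = R·ln tan(π/4 + φ/2) = 6378137 × 0.661074002 = 4216420.553 m.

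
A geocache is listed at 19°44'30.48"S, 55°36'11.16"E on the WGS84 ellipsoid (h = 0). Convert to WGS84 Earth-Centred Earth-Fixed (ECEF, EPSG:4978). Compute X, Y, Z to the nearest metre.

WGS84: a = 6378137 m, e² = 0.006694380; N(φ) = a/√(1−e²sin²φ) = 6380574.228 m.
X = (N+h)·cosφ·cosλ = 3392670.573 m; Y = (N+h)·cosφ·sinλ = 4955445.539 m; Z = (N(1−e²)+h)·sinφ = -2140815.210 m.

X 3392671 m, Y 4955446 m, Z -2140815 m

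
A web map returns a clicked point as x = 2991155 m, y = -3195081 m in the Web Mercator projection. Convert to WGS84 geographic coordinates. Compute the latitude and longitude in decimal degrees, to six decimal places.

R = 6378137 m. λ = x/R = 26.87000254°.
φ = 2·arctan(exp(y/R)) − 90° = 2·arctan(0.60596) − 90° = -27.57169611°.

lat -27.571696°, lon 26.870003°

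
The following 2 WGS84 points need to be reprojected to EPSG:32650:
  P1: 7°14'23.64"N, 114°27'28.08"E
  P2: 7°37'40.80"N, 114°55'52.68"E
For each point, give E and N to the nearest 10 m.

UTM zone 50N: λ₀ = 117°, k₀ = 0.9996.
P1 (7.2399°, 114.4578°) → (219267.446, 801054.384) m.
P2 (7.6280°, 114.9313°) → (271780.902, 843720.110) m.

P1: E 219270 m, N 801050 m; P2: E 271780 m, N 843720 m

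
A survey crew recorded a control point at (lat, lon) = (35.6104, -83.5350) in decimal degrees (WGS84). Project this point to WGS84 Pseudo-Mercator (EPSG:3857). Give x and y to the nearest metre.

Web Mercator is spherical with R = a = 6378137 m.
x = R·λ = 6378137 × -1.457960791 = -9299073.663 m.
y = R·ln tan(π/4 + φ/2) = 6378137 × 0.665891089 = 4247144.590 m.

x -9299074 m, y 4247145 m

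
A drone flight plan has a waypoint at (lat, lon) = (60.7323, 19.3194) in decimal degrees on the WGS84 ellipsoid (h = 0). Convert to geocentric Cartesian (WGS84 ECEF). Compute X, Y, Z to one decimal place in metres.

X 2950146.6 m, Y 1034248.2 m, Z 5540820.3 m

WGS84: a = 6378137 m, e² = 0.006694380; N(φ) = a/√(1−e²sin²φ) = 6394445.499 m.
X = (N+h)·cosφ·cosλ = 2950146.613 m; Y = (N+h)·cosφ·sinλ = 1034248.187 m; Z = (N(1−e²)+h)·sinφ = 5540820.340 m.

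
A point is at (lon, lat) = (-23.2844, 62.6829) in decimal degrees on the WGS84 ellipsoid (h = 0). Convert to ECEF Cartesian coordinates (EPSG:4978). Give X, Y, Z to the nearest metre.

WGS84: a = 6378137 m, e² = 0.006694380; N(φ) = a/√(1−e²sin²φ) = 6395056.802 m.
X = (N+h)·cosφ·cosλ = 2695759.407 m; Y = (N+h)·cosφ·sinλ = -1160107.409 m; Z = (N(1−e²)+h)·sinφ = 5643845.363 m.

X 2695759 m, Y -1160107 m, Z 5643845 m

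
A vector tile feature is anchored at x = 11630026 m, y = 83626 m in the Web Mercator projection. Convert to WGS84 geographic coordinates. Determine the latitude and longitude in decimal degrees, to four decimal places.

R = 6378137 m. λ = x/R = 104.47430111°.
φ = 2·arctan(exp(y/R)) − 90° = 2·arctan(1.01320) − 90° = 0.75120362°.

lat 0.7512°, lon 104.4743°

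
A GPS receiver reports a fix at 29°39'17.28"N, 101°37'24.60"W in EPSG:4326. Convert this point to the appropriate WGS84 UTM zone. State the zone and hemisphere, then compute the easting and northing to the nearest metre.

Longitude -101.6235° lies in the 6° band [-102°, -96°), giving zone 14; latitude is north of the equator, so 14N.
Zone 14 central meridian λ₀ = 6×14 − 183 = -99°; Δλ = -2.6235°.
Transverse Mercator on WGS84 with k₀ = 0.9996 gives E = 246052.742 m, N = 3283413.265 m.

Zone 14N: E 246053 m, N 3283413 m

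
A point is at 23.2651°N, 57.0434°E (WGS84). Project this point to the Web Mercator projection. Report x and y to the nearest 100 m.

Web Mercator is spherical with R = a = 6378137 m.
x = R·λ = 6378137 × 0.995595147 = 6350042.241 m.
y = R·ln tan(π/4 + φ/2) = 6378137 × 0.417694013 = 2664109.636 m.

x 6350000 m, y 2664100 m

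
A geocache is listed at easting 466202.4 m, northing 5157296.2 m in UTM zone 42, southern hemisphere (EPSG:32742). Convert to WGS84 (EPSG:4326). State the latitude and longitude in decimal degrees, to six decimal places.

lat -43.736600°, lon 68.580300°

Zone 42S: λ₀ = 69°, k₀ = 0.9996, false easting 500000 m, false northing 10000000 m.
Meridian distance M = (N − FN)/k₀ = -4844641.7 m.
Inverse transverse Mercator on WGS84 gives φ = -43.73659964°, λ = 68.58029993°.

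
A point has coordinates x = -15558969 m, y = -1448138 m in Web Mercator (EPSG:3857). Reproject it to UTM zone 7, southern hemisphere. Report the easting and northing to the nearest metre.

E 633598 m, N 8573769 m

Web Mercator inverse (R = 6378137 m) → φ = -12.89849562°, λ = -139.76859658°.
UTM 7S forward: E = 633598.448 m, N = 8573768.712 m.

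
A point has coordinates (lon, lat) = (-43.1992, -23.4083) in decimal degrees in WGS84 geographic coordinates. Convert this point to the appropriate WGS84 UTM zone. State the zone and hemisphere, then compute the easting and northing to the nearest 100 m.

Longitude -43.1992° lies in the 6° band [-48°, -42°), giving zone 23; latitude is south of the equator, so 23S.
Zone 23 central meridian λ₀ = 6×23 − 183 = -45°; Δλ = +1.8008°.
Transverse Mercator on WGS84 with k₀ = 0.9996 gives E = 684009.872 m, N = 7410131.298 m.

Zone 23S: E 684000 m, N 7410100 m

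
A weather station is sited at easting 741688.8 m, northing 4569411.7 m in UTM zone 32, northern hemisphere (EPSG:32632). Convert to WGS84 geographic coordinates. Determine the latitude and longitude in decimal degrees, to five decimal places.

lat 41.24000°, lon 11.88410°

Zone 32N: λ₀ = 9°, k₀ = 0.9996, false easting 500000 m.
Meridian distance M = (N − FN)/k₀ = 4571240.2 m.
Inverse transverse Mercator on WGS84 gives φ = 41.24000016°, λ = 11.88410006°.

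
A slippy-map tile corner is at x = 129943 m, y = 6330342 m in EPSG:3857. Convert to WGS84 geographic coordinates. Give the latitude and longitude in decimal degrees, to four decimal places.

lat 49.3259°, lon 1.1673°

R = 6378137 m. λ = x/R = 1.16729783°.
φ = 2·arctan(exp(y/R)) − 90° = 2·arctan(2.69799) − 90° = 49.32590107°.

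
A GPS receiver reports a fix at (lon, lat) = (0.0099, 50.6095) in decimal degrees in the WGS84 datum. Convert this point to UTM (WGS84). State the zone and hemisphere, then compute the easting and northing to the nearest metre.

Longitude 0.0099° lies in the 6° band [0°, 6°), giving zone 31; latitude is north of the equator, so 31N.
Zone 31 central meridian λ₀ = 6×31 − 183 = 3°; Δλ = -2.9901°.
Transverse Mercator on WGS84 with k₀ = 0.9996 gives E = 288448.247 m, N = 5610669.205 m.

Zone 31N: E 288448 m, N 5610669 m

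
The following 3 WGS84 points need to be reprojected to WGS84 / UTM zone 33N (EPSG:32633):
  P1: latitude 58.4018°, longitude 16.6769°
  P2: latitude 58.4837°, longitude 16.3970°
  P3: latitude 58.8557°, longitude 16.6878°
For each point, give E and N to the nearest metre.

UTM zone 33N: λ₀ = 15°, k₀ = 0.9996.
P1 (58.4018°, 16.6769°) → (598001.172, 6474666.855) m.
P2 (58.4837°, 16.3970°) → (581455.430, 6483410.652) m.
P3 (58.8557°, 16.6878°) → (597366.869, 6525211.847) m.

P1: E 598001 m, N 6474667 m; P2: E 581455 m, N 6483411 m; P3: E 597367 m, N 6525212 m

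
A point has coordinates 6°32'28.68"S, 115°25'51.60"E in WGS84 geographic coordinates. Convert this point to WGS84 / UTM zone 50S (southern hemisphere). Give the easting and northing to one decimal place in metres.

Zone 50 central meridian λ₀ = 6×50 − 183 = 117°; Δλ = -1.5690°.
Transverse Mercator on WGS84 with k₀ = 0.9996 gives E = 326517.369 m, N = 9276687.697 m.

E 326517.4 m, N 9276687.7 m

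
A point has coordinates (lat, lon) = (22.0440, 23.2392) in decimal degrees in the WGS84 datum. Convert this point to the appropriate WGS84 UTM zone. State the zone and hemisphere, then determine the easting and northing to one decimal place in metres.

Longitude 23.2392° lies in the 6° band [18°, 24°), giving zone 34; latitude is north of the equator, so 34N.
Zone 34 central meridian λ₀ = 6×34 − 183 = 21°; Δλ = +2.2392°.
Transverse Mercator on WGS84 with k₀ = 0.9996 gives E = 731103.294 m, N = 2439392.657 m.

Zone 34N: E 731103.3 m, N 2439392.7 m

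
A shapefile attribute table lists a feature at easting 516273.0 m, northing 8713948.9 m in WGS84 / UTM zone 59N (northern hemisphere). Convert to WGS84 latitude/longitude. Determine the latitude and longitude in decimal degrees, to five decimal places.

lat 78.49710°, lon 171.73100°

Zone 59N: λ₀ = 171°, k₀ = 0.9996, false easting 500000 m.
Meridian distance M = (N − FN)/k₀ = 8717435.9 m.
Inverse transverse Mercator on WGS84 gives φ = 78.49709991°, λ = 171.73099988°.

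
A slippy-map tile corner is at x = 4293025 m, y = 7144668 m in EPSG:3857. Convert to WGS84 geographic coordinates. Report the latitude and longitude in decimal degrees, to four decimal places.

R = 6378137 m. λ = x/R = 38.56489973°.
φ = 2·arctan(exp(y/R)) − 90° = 2·arctan(3.06541) − 90° = 53.86519995°.

lat 53.8652°, lon 38.5649°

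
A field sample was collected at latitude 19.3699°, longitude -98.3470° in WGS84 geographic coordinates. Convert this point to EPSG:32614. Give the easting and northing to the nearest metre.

E 568576 m, N 2141887 m

Zone 14 central meridian λ₀ = 6×14 − 183 = -99°; Δλ = +0.6530°.
Transverse Mercator on WGS84 with k₀ = 0.9996 gives E = 568576.054 m, N = 2141886.505 m.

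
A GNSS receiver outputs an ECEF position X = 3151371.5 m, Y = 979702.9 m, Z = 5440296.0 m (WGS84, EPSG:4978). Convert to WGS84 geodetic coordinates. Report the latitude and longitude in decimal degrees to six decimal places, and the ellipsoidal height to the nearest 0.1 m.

lat 58.928900°, lon 17.269500°, h 517.4 m

λ = atan2(Y, X) = 17.26949952°; p = √(X²+Y²) = 3300145.5 m.
Bowring's method on WGS84 (a = 6378137 m, b = 6356752.314 m) gives φ = 58.92890018°, h = 517.410 m.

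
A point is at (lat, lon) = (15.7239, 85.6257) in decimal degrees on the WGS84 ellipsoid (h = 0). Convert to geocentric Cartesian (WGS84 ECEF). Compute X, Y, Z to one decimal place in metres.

X 468382.7 m, Y 6123080.9 m, Z 1717338.9 m

WGS84: a = 6378137 m, e² = 0.006694380; N(φ) = a/√(1−e²sin²φ) = 6379705.481 m.
X = (N+h)·cosφ·cosλ = 468382.727 m; Y = (N+h)·cosφ·sinλ = 6123080.909 m; Z = (N(1−e²)+h)·sinφ = 1717338.904 m.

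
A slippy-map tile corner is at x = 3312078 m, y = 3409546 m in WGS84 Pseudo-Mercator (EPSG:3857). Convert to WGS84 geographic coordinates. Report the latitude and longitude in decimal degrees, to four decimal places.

R = 6378137 m. λ = x/R = 29.75290290°.
φ = 2·arctan(exp(y/R)) − 90° = 2·arctan(1.70671) − 90° = 29.26600287°.

lat 29.2660°, lon 29.7529°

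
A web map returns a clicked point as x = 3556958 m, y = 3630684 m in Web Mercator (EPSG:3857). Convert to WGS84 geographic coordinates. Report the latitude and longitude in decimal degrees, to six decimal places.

lat 30.984097°, lon 31.952697°

R = 6378137 m. λ = x/R = 31.95269736°.
φ = 2·arctan(exp(y/R)) − 90° = 2·arctan(1.76692) − 90° = 30.98409694°.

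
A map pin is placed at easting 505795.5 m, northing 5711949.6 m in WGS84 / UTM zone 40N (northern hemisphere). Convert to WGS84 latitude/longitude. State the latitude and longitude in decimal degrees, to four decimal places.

Zone 40N: λ₀ = 57°, k₀ = 0.9996, false easting 500000 m.
Meridian distance M = (N − FN)/k₀ = 5714235.3 m.
Inverse transverse Mercator on WGS84 gives φ = 51.55859989°, λ = 57.08360058°.

lat 51.5586°, lon 57.0836°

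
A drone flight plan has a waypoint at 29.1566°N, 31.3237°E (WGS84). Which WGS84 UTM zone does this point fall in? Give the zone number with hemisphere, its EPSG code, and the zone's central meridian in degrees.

UTM zone = ⌊(λ + 180)/6⌋ + 1; 31.3237° ∈ [30°, 36°) → zone 36.
Hemisphere: N (φ ≥ 0).
Central meridian λ₀ = 6×36 − 183 = 33°.
EPSG code: 32636.

Zone 36N (EPSG:32636), central meridian 33°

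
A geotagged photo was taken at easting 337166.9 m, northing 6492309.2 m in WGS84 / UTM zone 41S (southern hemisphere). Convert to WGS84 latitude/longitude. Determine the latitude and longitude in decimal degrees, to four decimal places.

lat -31.6930°, lon 61.2819°

Zone 41S: λ₀ = 63°, k₀ = 0.9996, false easting 500000 m, false northing 10000000 m.
Meridian distance M = (N − FN)/k₀ = -3509094.4 m.
Inverse transverse Mercator on WGS84 gives φ = -31.69300044°, λ = 61.28190041°.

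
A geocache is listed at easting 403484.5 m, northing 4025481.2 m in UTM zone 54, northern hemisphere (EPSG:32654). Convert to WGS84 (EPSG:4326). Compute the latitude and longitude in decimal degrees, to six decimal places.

lat 36.369600°, lon 139.924100°

Zone 54N: λ₀ = 141°, k₀ = 0.9996, false easting 500000 m.
Meridian distance M = (N − FN)/k₀ = 4027092.0 m.
Inverse transverse Mercator on WGS84 gives φ = 36.36960037°, λ = 139.92410021°.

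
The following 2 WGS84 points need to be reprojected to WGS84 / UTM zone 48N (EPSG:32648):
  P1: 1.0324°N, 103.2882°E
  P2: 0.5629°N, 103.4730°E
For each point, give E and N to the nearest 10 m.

UTM zone 48N: λ₀ = 105°, k₀ = 0.9996.
P1 (1.0324°, 103.2882°) → (309521.721, 114162.623) m.
P2 (0.5629°, 103.4730°) → (330071.028, 62239.633) m.

P1: E 309520 m, N 114160 m; P2: E 330070 m, N 62240 m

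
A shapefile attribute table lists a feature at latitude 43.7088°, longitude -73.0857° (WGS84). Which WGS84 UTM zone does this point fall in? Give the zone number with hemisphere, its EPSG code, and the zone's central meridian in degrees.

UTM zone = ⌊(λ + 180)/6⌋ + 1; -73.0857° ∈ [-78°, -72°) → zone 18.
Hemisphere: N (φ ≥ 0).
Central meridian λ₀ = 6×18 − 183 = -75°.
EPSG code: 32618.

Zone 18N (EPSG:32618), central meridian -75°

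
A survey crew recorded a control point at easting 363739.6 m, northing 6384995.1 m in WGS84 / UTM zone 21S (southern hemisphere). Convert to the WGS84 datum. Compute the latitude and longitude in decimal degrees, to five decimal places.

Zone 21S: λ₀ = -57°, k₀ = 0.9996, false easting 500000 m, false northing 10000000 m.
Meridian distance M = (N − FN)/k₀ = -3616451.5 m.
Inverse transverse Mercator on WGS84 gives φ = -32.66430005°, λ = -58.45309988°.

lat -32.66430°, lon -58.45310°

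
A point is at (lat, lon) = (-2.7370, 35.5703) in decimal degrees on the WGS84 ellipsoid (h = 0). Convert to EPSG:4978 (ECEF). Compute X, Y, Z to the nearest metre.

X 5182113 m, Y 3705967 m, Z -302529 m

WGS84: a = 6378137 m, e² = 0.006694380; N(φ) = a/√(1−e²sin²φ) = 6378185.680 m.
X = (N+h)·cosφ·cosλ = 5182113.293 m; Y = (N+h)·cosφ·sinλ = 3705967.186 m; Z = (N(1−e²)+h)·sinφ = -302529.013 m.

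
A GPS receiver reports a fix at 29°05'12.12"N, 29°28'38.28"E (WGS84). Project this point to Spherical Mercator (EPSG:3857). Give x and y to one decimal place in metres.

x 3281398.0 m, y 3386685.6 m

Web Mercator is spherical with R = a = 6378137 m.
x = R·λ = 6378137 × 0.514475940 = 3281398.026 m.
y = R·ln tan(π/4 + φ/2) = 6378137 × 0.530983520 = 3386685.637 m.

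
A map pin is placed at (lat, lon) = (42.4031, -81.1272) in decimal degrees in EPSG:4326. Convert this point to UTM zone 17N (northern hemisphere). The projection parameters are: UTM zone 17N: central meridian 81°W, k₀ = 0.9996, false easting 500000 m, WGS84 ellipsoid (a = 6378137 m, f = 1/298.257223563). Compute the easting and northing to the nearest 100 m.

E 489500 m, N 4694500 m

Zone 17 central meridian λ₀ = 6×17 − 183 = -81°; Δλ = -0.1272°.
Transverse Mercator on WGS84 with k₀ = 0.9996 gives E = 489532.344 m, N = 4694541.369 m.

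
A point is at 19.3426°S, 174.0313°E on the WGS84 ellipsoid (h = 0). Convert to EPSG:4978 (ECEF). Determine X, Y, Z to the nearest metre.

WGS84: a = 6378137 m, e² = 0.006694380; N(φ) = a/√(1−e²sin²φ) = 6380480.345 m.
X = (N+h)·cosφ·cosλ = -5987696.677 m; Y = (N+h)·cosφ·sinλ = 626025.328 m; Z = (N(1−e²)+h)·sinφ = -2099170.001 m.

X -5987697 m, Y 626025 m, Z -2099170 m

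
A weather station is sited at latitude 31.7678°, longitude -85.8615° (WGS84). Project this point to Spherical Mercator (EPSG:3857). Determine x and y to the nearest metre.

x -9558058 m, y 3732869 m

Web Mercator is spherical with R = a = 6378137 m.
x = R·λ = 6378137 × -1.498565876 = -9558058.459 m.
y = R·ln tan(π/4 + φ/2) = 6378137 × 0.585260118 = 3732869.214 m.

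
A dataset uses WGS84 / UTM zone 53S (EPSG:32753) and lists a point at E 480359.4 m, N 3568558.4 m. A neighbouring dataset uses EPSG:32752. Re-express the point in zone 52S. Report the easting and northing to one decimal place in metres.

UTM 53S → geographic: φ = -58.02409969°, λ = 134.66749928°.
UTM 52S (λ₀ = 129°) forward: E = 834536.117 m, N = 3554553.689 m.

E 834536.1 m, N 3554553.7 m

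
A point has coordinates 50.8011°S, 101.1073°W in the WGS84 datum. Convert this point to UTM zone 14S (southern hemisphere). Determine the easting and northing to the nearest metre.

Zone 14 central meridian λ₀ = 6×14 − 183 = -99°; Δλ = -2.1073°.
Transverse Mercator on WGS84 with k₀ = 0.9996 gives E = 351507.001 m, N = 4370176.531 m.

E 351507 m, N 4370177 m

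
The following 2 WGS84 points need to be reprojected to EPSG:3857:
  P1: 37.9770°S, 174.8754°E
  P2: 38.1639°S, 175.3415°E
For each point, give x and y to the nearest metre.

P1: x 19467040 m, y -4576177 m; P2: x 19518926 m, y -4602605 m

Web Mercator: x = R·λ, y = R·ln tan(π/4+φ/2), R = 6378137 m.
P1 (-37.9770°, 174.8754°) → (19467040.480, -4576177.194) m.
P2 (-38.1639°, 175.3415°) → (19518926.495, -4602605.330) m.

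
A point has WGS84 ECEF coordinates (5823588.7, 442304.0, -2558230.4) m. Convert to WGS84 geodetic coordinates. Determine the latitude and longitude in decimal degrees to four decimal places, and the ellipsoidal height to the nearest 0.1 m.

λ = atan2(Y, X) = 4.34329986°; p = √(X²+Y²) = 5840361.1 m.
Bowring's method on WGS84 (a = 6378137 m, b = 6356752.314 m) gives φ = -23.79639948°, h = 1397.321 m.

lat -23.7964°, lon 4.3433°, h 1397.3 m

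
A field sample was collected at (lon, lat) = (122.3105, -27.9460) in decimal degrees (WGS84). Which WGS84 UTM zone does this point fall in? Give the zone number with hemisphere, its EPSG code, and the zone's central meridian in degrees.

Zone 51S (EPSG:32751), central meridian 123°

UTM zone = ⌊(λ + 180)/6⌋ + 1; 122.3105° ∈ [120°, 126°) → zone 51.
Hemisphere: S (φ < 0).
Central meridian λ₀ = 6×51 − 183 = 123°.
EPSG code: 32751.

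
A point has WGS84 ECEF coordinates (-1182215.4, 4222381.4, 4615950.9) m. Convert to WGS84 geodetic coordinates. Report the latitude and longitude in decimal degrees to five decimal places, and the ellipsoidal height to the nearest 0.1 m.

lat 46.66350°, lon 105.64160°, h -304.6 m

λ = atan2(Y, X) = 105.64159979°; p = √(X²+Y²) = 4384762.0 m.
Bowring's method on WGS84 (a = 6378137 m, b = 6356752.314 m) gives φ = 46.66349960°, h = -304.608 m.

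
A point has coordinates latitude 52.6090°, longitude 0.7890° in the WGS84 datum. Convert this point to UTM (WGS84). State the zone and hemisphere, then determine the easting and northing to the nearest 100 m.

Longitude 0.7890° lies in the 6° band [0°, 6°), giving zone 31; latitude is north of the equator, so 31N.
Zone 31 central meridian λ₀ = 6×31 − 183 = 3°; Δλ = -2.2110°.
Transverse Mercator on WGS84 with k₀ = 0.9996 gives E = 350291.721 m, N = 5831071.931 m.

Zone 31N: E 350300 m, N 5831100 m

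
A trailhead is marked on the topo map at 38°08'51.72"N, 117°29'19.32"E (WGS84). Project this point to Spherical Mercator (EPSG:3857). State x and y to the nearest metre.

Web Mercator is spherical with R = a = 6378137 m.
x = R·λ = 6378137 × 2.050564649 = 13078782.258 m.
y = R·ln tan(π/4 + φ/2) = 6378137 × 0.721262640 = 4600311.932 m.

x 13078782 m, y 4600312 m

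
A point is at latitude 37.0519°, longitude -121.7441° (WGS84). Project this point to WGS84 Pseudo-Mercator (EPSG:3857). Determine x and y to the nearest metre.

x -13552491 m, y 4446343 m

Web Mercator is spherical with R = a = 6378137 m.
x = R·λ = 6378137 × -2.124835390 = -13552491.219 m.
y = R·ln tan(π/4 + φ/2) = 6378137 × 0.697122600 = 4446343.449 m.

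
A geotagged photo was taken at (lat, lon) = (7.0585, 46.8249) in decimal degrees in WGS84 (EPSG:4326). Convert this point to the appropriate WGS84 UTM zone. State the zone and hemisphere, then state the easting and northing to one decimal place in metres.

Longitude 46.8249° lies in the 6° band [42°, 48°), giving zone 38; latitude is north of the equator, so 38N.
Zone 38 central meridian λ₀ = 6×38 − 183 = 45°; Δλ = +1.8249°.
Transverse Mercator on WGS84 with k₀ = 0.9996 gives E = 701570.1499 m, N = 780610.407 m.

Zone 38N: E 701570.1 m, N 780610.4 m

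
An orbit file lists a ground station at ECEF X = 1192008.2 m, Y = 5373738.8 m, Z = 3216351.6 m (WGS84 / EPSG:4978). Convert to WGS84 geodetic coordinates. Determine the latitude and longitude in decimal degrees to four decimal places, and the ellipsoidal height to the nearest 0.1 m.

lat 30.4668°, lon 77.4931°, h 2502.6 m

λ = atan2(Y, X) = 77.49309982°; p = √(X²+Y²) = 5504357.6 m.
Bowring's method on WGS84 (a = 6378137 m, b = 6356752.314 m) gives φ = 30.46679960°, h = 2502.613 m.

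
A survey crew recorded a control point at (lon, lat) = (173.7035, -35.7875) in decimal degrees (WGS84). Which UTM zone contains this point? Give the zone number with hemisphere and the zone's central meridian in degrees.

Zone 59S, central meridian 171°

UTM zone = ⌊(λ + 180)/6⌋ + 1; 173.7035° ∈ [168°, 174°) → zone 59.
Hemisphere: S (φ < 0).
Central meridian λ₀ = 6×59 − 183 = 171°.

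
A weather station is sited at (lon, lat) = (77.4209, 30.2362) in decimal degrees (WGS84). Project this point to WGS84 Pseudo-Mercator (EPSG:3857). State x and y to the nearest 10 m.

Web Mercator is spherical with R = a = 6378137 m.
x = R·λ = 6378137 × 1.351249615 = 8618455.165 m.
y = R·ln tan(π/4 + φ/2) = 6378137 × 0.554072047 = 3533947.426 m.

x 8618460 m, y 3533950 m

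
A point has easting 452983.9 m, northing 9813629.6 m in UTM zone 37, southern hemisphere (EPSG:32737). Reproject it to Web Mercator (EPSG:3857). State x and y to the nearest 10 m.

Unproject from UTM 37S (λ₀ = 39°) → φ = -1.68610042°, λ = 38.57730024°.
Web Mercator (R = 6378137 m): x = 4294405.419 m, y = -187722.937 m.

x 4294410 m, y -187720 m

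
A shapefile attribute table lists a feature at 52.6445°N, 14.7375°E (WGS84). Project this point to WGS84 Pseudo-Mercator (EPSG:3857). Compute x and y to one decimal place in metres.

Web Mercator is spherical with R = a = 6378137 m.
x = R·λ = 6378137 × 0.257217899 = 1640570.996 m.
y = R·ln tan(π/4 + φ/2) = 6378137 × 1.084565739 = 6917508.868 m.

x 1640571.0 m, y 6917508.9 m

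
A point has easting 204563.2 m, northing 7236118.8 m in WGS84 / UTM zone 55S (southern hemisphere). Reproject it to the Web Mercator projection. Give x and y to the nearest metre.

x 16038244 m, y -2871029 m

Unproject from UTM 55S (λ₀ = 147°) → φ = -24.96160027°, λ = 144.07399963°.
Web Mercator (R = 6378137 m): x = 16038244.276 m, y = -2871028.819 m.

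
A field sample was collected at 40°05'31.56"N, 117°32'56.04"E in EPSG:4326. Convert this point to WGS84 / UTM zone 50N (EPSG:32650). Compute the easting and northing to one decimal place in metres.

E 546791.1 m, N 4438123.8 m

Zone 50 central meridian λ₀ = 6×50 − 183 = 117°; Δλ = +0.5489°.
Transverse Mercator on WGS84 with k₀ = 0.9996 gives E = 546791.054 m, N = 4438123.847 m.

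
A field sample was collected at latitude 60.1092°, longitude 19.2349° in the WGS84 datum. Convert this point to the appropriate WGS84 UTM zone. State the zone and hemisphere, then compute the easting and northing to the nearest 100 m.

Longitude 19.2349° lies in the 6° band [18°, 24°), giving zone 34; latitude is north of the equator, so 34N.
Zone 34 central meridian λ₀ = 6×34 − 183 = 21°; Δλ = -1.7651°.
Transverse Mercator on WGS84 with k₀ = 0.9996 gives E = 401879.261 m, N = 6664883.145 m.

Zone 34N: E 401900 m, N 6664900 m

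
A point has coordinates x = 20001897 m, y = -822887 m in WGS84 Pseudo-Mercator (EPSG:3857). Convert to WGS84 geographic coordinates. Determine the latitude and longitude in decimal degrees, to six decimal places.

R = 6378137 m. λ = x/R = 179.68009786°.
φ = 2·arctan(exp(y/R)) − 90° = 2·arctan(0.87896) − 90° = -7.37169723°.

lat -7.371697°, lon 179.680098°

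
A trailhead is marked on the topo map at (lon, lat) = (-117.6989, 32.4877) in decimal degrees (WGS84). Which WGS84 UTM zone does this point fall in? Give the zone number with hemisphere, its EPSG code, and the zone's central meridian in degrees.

Zone 11N (EPSG:32611), central meridian -117°

UTM zone = ⌊(λ + 180)/6⌋ + 1; -117.6989° ∈ [-120°, -114°) → zone 11.
Hemisphere: N (φ ≥ 0).
Central meridian λ₀ = 6×11 − 183 = -117°.
EPSG code: 32611.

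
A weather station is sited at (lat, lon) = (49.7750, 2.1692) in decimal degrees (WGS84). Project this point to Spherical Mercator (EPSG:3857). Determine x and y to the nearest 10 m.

Web Mercator is spherical with R = a = 6378137 m.
x = R·λ = 6378137 × 0.037859682 = 241474.239 m.
y = R·ln tan(π/4 + φ/2) = 6378137 × 1.004588111 = 6407400.602 m.

x 241470 m, y 6407400 m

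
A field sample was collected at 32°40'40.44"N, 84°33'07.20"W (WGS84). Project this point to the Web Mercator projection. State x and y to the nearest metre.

Web Mercator is spherical with R = a = 6378137 m.
x = R·λ = 6378137 × -1.475710789 = -9412285.586 m.
y = R·ln tan(π/4 + φ/2) = 6378137 × 0.604036602 = 3852628.204 m.

x -9412286 m, y 3852628 m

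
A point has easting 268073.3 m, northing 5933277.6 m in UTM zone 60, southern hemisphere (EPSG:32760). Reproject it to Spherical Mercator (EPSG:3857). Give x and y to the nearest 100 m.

x 19414500 m, y -4399900 m

Unproject from UTM 60S (λ₀ = 177°) → φ = -36.71790014°, λ = 174.40319951°.
Web Mercator (R = 6378137 m): x = 19414475.363 m, y = -4399858.311 m.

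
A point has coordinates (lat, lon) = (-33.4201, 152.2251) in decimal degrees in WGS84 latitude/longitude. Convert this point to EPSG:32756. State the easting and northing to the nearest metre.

Zone 56 central meridian λ₀ = 6×56 − 183 = 153°; Δλ = -0.7749°.
Transverse Mercator on WGS84 with k₀ = 0.9996 gives E = 427956.197 m, N = 6301870.821 m.

E 427956 m, N 6301871 m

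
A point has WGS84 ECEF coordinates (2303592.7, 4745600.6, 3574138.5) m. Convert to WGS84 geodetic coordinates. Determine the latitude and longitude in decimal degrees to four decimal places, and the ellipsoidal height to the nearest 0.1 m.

lat 34.2982°, lon 64.1073°, h 563.2 m

λ = atan2(Y, X) = 64.10729993°; p = √(X²+Y²) = 5275155.4 m.
Bowring's method on WGS84 (a = 6378137 m, b = 6356752.314 m) gives φ = 34.29820048°, h = 563.199 m.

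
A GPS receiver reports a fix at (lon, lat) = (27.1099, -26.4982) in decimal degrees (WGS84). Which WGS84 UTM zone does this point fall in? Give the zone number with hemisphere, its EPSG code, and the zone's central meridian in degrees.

Zone 35S (EPSG:32735), central meridian 27°

UTM zone = ⌊(λ + 180)/6⌋ + 1; 27.1099° ∈ [24°, 30°) → zone 35.
Hemisphere: S (φ < 0).
Central meridian λ₀ = 6×35 − 183 = 27°.
EPSG code: 32735.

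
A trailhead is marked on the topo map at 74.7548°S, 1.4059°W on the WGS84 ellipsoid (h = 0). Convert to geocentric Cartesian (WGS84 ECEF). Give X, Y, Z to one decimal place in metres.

WGS84: a = 6378137 m, e² = 0.006694380; N(φ) = a/√(1−e²sin²φ) = 6398103.078 m.
X = (N+h)·cosφ·cosλ = 1681877.235 m; Y = (N+h)·cosφ·sinλ = -41277.488 m; Z = (N(1−e²)+h)·sinφ = -6131625.640 m.

X 1681877.2 m, Y -41277.5 m, Z -6131625.6 m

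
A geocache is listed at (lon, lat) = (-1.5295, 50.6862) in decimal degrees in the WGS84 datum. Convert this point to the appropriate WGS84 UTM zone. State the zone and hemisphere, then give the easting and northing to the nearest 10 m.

Zone 30N: E 603880 m, N 5615960 m

Longitude -1.5295° lies in the 6° band [-6°, 0°), giving zone 30; latitude is north of the equator, so 30N.
Zone 30 central meridian λ₀ = 6×30 − 183 = -3°; Δλ = +1.4705°.
Transverse Mercator on WGS84 with k₀ = 0.9996 gives E = 603876.605 m, N = 5615961.514 m.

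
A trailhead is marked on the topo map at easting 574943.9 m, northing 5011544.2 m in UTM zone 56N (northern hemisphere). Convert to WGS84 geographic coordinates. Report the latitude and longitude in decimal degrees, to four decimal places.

Zone 56N: λ₀ = 153°, k₀ = 0.9996, false easting 500000 m.
Meridian distance M = (N − FN)/k₀ = 5013549.6 m.
Inverse transverse Mercator on WGS84 gives φ = 45.25339986°, λ = 153.95509974°.

lat 45.2534°, lon 153.9551°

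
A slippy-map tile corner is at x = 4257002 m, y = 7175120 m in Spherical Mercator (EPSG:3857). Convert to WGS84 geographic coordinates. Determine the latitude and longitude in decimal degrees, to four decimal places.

lat 54.0262°, lon 38.2413°

R = 6378137 m. λ = x/R = 38.24129961°.
φ = 2·arctan(exp(y/R)) − 90° = 2·arctan(3.08008) − 90° = 54.02620094°.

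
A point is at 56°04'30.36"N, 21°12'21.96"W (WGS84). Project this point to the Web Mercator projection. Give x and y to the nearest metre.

Web Mercator is spherical with R = a = 6378137 m.
x = R·λ = 6378137 × -0.370116267 = -2360652.254 m.
y = R·ln tan(π/4 + φ/2) = 6378137 × 1.187396961 = 7573380.491 m.

x -2360652 m, y 7573380 m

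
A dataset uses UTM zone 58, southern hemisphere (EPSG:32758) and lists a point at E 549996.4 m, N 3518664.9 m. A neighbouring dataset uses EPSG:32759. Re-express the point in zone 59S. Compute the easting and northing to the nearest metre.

E 200182 m, N 3507502 m

UTM 58S → geographic: φ = -58.46979963°, λ = 165.85709995°.
UTM 59S (λ₀ = 171°) forward: E = 200181.760 m, N = 3507502.350 m.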